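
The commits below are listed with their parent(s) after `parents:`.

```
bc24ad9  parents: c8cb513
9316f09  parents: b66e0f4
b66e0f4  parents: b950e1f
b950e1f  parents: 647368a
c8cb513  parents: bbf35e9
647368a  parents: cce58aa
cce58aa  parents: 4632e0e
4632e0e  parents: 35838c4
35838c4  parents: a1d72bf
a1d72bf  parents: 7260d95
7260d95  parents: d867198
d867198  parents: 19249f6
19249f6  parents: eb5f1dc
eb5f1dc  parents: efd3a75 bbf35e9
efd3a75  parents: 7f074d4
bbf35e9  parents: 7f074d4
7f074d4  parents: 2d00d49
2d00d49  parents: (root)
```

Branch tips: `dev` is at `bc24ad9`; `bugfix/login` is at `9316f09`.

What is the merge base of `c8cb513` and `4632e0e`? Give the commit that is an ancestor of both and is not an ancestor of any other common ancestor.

Ancestors of c8cb513: {2d00d49, 7f074d4, bbf35e9, c8cb513}.
Ancestors of 4632e0e: {19249f6, 2d00d49, 35838c4, 4632e0e, 7260d95, 7f074d4, a1d72bf, bbf35e9, d867198, eb5f1dc, efd3a75}.
Common ancestors: {2d00d49, 7f074d4, bbf35e9}.
Among these, bbf35e9 is not an ancestor of any other common ancestor — it is the merge base.

bbf35e9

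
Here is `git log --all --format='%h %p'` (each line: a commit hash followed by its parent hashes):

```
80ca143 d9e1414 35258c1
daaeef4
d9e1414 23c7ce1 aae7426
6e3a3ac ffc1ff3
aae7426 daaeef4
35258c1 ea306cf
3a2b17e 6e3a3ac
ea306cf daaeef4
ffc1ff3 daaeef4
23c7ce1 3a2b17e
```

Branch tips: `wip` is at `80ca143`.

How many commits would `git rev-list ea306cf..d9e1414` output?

6

Reachable from d9e1414: {23c7ce1, 3a2b17e, 6e3a3ac, aae7426, d9e1414, daaeef4, ffc1ff3}.
Reachable from ea306cf: {daaeef4, ea306cf}.
In d9e1414's history but not ea306cf's: {23c7ce1, 3a2b17e, 6e3a3ac, aae7426, d9e1414, ffc1ff3} — 6 commits.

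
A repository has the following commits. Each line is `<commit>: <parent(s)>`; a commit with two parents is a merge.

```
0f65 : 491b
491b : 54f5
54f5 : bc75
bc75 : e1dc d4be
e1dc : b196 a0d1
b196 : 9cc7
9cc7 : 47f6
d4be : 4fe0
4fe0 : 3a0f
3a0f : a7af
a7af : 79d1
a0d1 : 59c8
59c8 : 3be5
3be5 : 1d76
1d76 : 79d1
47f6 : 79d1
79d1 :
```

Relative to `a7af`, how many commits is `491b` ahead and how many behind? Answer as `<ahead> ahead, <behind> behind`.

Reachable from 491b: {1d76, 3a0f, 3be5, 47f6, 491b, 4fe0, 54f5, 59c8, 79d1, 9cc7, a0d1, a7af, b196, bc75, d4be, e1dc}.
Reachable from a7af: {79d1, a7af}.
Only in 491b's history (ahead): {1d76, 3a0f, 3be5, 47f6, 491b, 4fe0, 54f5, 59c8, 9cc7, a0d1, b196, bc75, d4be, e1dc} — 14.
Only in a7af's history (behind): {} — 0.

14 ahead, 0 behind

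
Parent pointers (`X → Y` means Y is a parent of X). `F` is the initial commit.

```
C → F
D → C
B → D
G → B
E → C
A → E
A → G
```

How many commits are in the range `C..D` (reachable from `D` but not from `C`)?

Reachable from D: {C, D, F}.
Reachable from C: {C, F}.
In D's history but not C's: {D} — 1 commit.

1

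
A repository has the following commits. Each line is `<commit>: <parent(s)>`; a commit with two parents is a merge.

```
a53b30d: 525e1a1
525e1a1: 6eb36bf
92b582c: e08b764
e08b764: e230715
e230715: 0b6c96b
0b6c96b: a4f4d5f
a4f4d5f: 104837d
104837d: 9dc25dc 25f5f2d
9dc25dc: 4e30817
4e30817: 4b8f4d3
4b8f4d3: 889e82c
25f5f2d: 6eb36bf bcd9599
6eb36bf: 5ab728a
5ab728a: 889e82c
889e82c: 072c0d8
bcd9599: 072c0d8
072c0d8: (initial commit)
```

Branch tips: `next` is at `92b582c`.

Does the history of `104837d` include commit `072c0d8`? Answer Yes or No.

Yes

Ancestors of 104837d (commits reachable by following parents): {072c0d8, 104837d, 25f5f2d, 4b8f4d3, 4e30817, 5ab728a, 6eb36bf, 889e82c, 9dc25dc, bcd9599}.
072c0d8 is in that set, so it is an ancestor of 104837d.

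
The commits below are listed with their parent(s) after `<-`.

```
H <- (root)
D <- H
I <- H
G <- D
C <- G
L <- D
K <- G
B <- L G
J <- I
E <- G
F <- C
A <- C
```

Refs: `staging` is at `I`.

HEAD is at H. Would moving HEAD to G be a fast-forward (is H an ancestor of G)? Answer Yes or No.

Yes

A fast-forward from H to G is possible iff H is an ancestor of G.
Ancestors of G: {D, G, H}.
H is among them, so fast-forward is possible.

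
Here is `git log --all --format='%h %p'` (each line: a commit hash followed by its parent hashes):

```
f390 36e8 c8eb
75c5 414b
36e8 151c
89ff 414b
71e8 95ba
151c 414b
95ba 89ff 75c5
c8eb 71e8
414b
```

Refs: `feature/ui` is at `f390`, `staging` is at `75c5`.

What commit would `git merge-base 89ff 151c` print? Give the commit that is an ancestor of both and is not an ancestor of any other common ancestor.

Ancestors of 89ff: {414b, 89ff}.
Ancestors of 151c: {151c, 414b}.
Common ancestors: {414b}.
The only common ancestor is 414b, so it is the merge base.

414b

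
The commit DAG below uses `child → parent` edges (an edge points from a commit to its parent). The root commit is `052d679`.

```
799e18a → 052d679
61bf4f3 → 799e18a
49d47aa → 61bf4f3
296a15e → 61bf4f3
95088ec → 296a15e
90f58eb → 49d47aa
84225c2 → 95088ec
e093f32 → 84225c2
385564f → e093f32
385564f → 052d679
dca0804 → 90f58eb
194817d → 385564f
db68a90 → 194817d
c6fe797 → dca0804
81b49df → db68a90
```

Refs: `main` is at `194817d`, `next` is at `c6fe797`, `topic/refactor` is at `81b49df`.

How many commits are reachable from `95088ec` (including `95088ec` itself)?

Walking parent pointers from 95088ec: reachable set = {052d679, 296a15e, 61bf4f3, 799e18a, 95088ec}.
That is 5 commits.

5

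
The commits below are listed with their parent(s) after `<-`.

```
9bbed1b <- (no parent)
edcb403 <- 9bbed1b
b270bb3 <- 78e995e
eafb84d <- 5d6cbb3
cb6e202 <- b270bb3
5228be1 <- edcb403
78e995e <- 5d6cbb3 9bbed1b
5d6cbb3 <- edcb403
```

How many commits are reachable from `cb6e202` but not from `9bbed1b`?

5

Reachable from cb6e202: {5d6cbb3, 78e995e, 9bbed1b, b270bb3, cb6e202, edcb403}.
Reachable from 9bbed1b: {9bbed1b}.
In cb6e202's history but not 9bbed1b's: {5d6cbb3, 78e995e, b270bb3, cb6e202, edcb403} — 5 commits.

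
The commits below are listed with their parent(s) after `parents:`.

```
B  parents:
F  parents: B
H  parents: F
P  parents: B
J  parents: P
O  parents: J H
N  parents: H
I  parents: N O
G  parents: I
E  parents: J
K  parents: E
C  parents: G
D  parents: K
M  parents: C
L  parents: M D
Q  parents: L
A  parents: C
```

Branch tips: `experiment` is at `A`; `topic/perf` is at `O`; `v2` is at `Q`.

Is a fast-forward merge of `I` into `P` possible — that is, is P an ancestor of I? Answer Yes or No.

A fast-forward from P to I is possible iff P is an ancestor of I.
Ancestors of I: {B, F, H, I, J, N, O, P}.
P is among them, so fast-forward is possible.

Yes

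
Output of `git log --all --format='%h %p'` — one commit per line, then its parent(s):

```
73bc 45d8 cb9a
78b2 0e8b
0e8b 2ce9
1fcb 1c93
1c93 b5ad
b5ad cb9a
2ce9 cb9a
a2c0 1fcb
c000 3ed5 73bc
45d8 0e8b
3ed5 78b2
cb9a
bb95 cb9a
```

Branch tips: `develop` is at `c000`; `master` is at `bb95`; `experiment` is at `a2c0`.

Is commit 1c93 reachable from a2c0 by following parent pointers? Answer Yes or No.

Yes

Ancestors of a2c0 (commits reachable by following parents): {1c93, 1fcb, a2c0, b5ad, cb9a}.
1c93 is in that set, so it is an ancestor of a2c0.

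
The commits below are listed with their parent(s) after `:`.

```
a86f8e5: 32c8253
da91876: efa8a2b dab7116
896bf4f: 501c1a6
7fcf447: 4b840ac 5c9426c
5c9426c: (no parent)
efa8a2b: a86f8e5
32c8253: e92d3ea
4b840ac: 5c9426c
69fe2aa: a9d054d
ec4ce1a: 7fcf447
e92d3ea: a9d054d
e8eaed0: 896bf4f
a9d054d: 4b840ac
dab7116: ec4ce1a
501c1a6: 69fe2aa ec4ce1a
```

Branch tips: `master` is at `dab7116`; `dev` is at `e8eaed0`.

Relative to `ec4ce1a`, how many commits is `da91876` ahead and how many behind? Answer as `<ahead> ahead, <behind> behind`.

Reachable from da91876: {32c8253, 4b840ac, 5c9426c, 7fcf447, a86f8e5, a9d054d, da91876, dab7116, e92d3ea, ec4ce1a, efa8a2b}.
Reachable from ec4ce1a: {4b840ac, 5c9426c, 7fcf447, ec4ce1a}.
Only in da91876's history (ahead): {32c8253, a86f8e5, a9d054d, da91876, dab7116, e92d3ea, efa8a2b} — 7.
Only in ec4ce1a's history (behind): {} — 0.

7 ahead, 0 behind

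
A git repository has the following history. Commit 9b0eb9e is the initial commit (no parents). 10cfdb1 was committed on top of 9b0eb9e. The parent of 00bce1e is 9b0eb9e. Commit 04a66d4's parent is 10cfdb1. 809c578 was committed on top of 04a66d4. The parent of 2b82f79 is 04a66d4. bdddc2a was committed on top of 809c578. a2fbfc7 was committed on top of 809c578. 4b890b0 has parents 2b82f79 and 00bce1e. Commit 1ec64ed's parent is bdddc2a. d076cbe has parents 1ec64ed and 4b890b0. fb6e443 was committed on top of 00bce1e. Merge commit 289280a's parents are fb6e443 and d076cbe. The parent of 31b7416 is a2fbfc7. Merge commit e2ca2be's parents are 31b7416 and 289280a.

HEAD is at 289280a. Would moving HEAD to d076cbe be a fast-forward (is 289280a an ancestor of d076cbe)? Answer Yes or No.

No

A fast-forward from 289280a to d076cbe is possible iff 289280a is an ancestor of d076cbe.
Ancestors of d076cbe: {00bce1e, 04a66d4, 10cfdb1, 1ec64ed, 2b82f79, 4b890b0, 809c578, 9b0eb9e, bdddc2a, d076cbe}.
289280a is not among them, so fast-forward is not possible.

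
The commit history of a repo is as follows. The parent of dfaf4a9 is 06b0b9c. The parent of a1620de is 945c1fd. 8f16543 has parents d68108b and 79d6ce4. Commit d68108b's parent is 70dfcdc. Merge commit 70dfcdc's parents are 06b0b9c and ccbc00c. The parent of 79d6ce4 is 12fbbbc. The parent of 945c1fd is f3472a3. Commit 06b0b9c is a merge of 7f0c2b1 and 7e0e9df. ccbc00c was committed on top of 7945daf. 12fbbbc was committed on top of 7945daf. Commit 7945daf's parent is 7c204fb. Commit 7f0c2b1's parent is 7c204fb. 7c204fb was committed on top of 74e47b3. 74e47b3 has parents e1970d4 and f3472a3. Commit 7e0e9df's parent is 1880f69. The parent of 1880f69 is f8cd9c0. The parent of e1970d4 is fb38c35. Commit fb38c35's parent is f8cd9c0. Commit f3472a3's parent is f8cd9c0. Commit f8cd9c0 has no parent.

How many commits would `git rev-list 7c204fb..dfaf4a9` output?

5

Reachable from dfaf4a9: {06b0b9c, 1880f69, 74e47b3, 7c204fb, 7e0e9df, 7f0c2b1, dfaf4a9, e1970d4, f3472a3, f8cd9c0, fb38c35}.
Reachable from 7c204fb: {74e47b3, 7c204fb, e1970d4, f3472a3, f8cd9c0, fb38c35}.
In dfaf4a9's history but not 7c204fb's: {06b0b9c, 1880f69, 7e0e9df, 7f0c2b1, dfaf4a9} — 5 commits.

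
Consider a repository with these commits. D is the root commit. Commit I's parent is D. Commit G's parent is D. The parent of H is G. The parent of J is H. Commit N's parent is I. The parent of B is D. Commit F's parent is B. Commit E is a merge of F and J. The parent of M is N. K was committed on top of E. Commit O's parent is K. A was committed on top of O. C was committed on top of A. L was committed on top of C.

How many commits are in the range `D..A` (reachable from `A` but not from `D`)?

9

Reachable from A: {A, B, D, E, F, G, H, J, K, O}.
Reachable from D: {D}.
In A's history but not D's: {A, B, E, F, G, H, J, K, O} — 9 commits.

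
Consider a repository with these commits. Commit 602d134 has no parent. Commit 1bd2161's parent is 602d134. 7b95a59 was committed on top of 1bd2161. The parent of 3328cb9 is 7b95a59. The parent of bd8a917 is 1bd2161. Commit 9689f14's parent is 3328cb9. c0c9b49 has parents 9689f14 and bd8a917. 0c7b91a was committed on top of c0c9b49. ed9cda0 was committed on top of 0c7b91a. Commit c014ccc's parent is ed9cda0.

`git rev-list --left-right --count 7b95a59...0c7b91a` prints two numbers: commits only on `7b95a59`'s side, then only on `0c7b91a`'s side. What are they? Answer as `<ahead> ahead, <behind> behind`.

Reachable from 7b95a59: {1bd2161, 602d134, 7b95a59}.
Reachable from 0c7b91a: {0c7b91a, 1bd2161, 3328cb9, 602d134, 7b95a59, 9689f14, bd8a917, c0c9b49}.
Only in 7b95a59's history (ahead): {} — 0.
Only in 0c7b91a's history (behind): {0c7b91a, 3328cb9, 9689f14, bd8a917, c0c9b49} — 5.

0 ahead, 5 behind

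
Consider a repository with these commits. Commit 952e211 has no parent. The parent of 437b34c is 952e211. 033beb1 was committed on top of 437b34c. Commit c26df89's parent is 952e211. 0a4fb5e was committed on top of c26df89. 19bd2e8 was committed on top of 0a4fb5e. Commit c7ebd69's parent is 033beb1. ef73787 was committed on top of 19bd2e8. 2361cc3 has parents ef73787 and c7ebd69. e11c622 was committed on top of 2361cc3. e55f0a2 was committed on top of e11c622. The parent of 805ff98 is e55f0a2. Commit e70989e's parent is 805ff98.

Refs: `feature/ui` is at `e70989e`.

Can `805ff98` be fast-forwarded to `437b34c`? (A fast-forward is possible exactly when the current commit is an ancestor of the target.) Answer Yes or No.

No

A fast-forward from 805ff98 to 437b34c is possible iff 805ff98 is an ancestor of 437b34c.
Ancestors of 437b34c: {437b34c, 952e211}.
805ff98 is not among them, so fast-forward is not possible.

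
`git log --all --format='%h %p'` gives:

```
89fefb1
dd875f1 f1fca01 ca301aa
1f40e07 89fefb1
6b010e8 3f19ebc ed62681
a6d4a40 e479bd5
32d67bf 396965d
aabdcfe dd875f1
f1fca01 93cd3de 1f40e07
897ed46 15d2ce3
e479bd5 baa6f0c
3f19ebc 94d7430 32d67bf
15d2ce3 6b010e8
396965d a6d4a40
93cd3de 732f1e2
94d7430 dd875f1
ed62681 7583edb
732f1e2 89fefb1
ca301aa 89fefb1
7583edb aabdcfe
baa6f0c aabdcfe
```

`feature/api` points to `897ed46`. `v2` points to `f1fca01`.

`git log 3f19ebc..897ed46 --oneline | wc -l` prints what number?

Reachable from 897ed46: {15d2ce3, 1f40e07, 32d67bf, 396965d, 3f19ebc, 6b010e8, 732f1e2, 7583edb, 897ed46, 89fefb1, 93cd3de, 94d7430, a6d4a40, aabdcfe, baa6f0c, ca301aa, dd875f1, e479bd5, ed62681, f1fca01}.
Reachable from 3f19ebc: {1f40e07, 32d67bf, 396965d, 3f19ebc, 732f1e2, 89fefb1, 93cd3de, 94d7430, a6d4a40, aabdcfe, baa6f0c, ca301aa, dd875f1, e479bd5, f1fca01}.
In 897ed46's history but not 3f19ebc's: {15d2ce3, 6b010e8, 7583edb, 897ed46, ed62681} — 5 commits.

5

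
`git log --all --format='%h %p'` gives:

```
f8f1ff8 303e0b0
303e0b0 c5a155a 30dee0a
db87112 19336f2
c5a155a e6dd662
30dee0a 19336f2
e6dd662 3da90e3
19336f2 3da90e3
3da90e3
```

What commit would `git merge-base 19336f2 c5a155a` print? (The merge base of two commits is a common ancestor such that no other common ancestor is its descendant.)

3da90e3

Ancestors of 19336f2: {19336f2, 3da90e3}.
Ancestors of c5a155a: {3da90e3, c5a155a, e6dd662}.
Common ancestors: {3da90e3}.
The only common ancestor is 3da90e3, so it is the merge base.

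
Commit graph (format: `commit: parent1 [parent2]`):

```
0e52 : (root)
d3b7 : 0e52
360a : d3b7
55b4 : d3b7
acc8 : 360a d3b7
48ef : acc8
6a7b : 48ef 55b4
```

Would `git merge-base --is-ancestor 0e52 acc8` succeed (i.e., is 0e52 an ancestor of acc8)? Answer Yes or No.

Ancestors of acc8 (commits reachable by following parents): {0e52, 360a, acc8, d3b7}.
0e52 is in that set, so it is an ancestor of acc8.

Yes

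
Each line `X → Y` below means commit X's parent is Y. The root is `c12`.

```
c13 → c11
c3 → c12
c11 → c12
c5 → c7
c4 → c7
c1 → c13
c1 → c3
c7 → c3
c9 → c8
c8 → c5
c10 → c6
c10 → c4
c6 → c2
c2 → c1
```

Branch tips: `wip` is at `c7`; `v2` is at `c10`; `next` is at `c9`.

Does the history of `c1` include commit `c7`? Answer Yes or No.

No

Ancestors of c1: {c1, c11, c12, c13, c3}.
c7 is not in that set, so it is not an ancestor of c1.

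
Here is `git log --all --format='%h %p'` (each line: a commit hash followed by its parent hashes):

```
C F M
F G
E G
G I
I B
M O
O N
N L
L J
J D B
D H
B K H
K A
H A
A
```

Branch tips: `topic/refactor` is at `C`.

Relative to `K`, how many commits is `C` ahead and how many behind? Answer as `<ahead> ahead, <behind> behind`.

12 ahead, 0 behind

Reachable from C: {A, B, C, D, F, G, H, I, J, K, L, M, N, O}.
Reachable from K: {A, K}.
Only in C's history (ahead): {B, C, D, F, G, H, I, J, L, M, N, O} — 12.
Only in K's history (behind): {} — 0.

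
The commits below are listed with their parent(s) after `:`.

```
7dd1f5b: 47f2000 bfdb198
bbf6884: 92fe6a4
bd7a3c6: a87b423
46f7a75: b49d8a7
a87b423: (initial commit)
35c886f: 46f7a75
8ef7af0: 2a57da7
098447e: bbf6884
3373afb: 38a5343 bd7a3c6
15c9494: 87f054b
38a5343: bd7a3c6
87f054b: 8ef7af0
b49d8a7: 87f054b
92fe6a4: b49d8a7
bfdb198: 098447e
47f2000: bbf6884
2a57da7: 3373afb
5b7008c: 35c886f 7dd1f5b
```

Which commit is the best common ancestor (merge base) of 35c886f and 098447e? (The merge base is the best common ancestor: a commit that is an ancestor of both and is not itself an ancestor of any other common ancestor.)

b49d8a7

Ancestors of 35c886f: {2a57da7, 3373afb, 35c886f, 38a5343, 46f7a75, 87f054b, 8ef7af0, a87b423, b49d8a7, bd7a3c6}.
Ancestors of 098447e: {098447e, 2a57da7, 3373afb, 38a5343, 87f054b, 8ef7af0, 92fe6a4, a87b423, b49d8a7, bbf6884, bd7a3c6}.
Common ancestors: {2a57da7, 3373afb, 38a5343, 87f054b, 8ef7af0, a87b423, b49d8a7, bd7a3c6}.
Among these, b49d8a7 is not an ancestor of any other common ancestor — it is the merge base.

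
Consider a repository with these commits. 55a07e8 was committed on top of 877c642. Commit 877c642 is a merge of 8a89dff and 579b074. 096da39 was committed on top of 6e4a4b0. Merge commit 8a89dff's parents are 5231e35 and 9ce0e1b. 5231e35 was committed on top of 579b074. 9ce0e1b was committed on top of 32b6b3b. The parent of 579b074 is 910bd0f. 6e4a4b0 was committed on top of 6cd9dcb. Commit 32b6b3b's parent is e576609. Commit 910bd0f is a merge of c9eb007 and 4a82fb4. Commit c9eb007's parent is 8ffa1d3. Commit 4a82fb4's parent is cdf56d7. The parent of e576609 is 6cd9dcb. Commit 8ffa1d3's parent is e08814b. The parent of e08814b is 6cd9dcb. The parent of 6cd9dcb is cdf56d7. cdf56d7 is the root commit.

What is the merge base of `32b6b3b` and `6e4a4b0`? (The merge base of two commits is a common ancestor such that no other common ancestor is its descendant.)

Ancestors of 32b6b3b: {32b6b3b, 6cd9dcb, cdf56d7, e576609}.
Ancestors of 6e4a4b0: {6cd9dcb, 6e4a4b0, cdf56d7}.
Common ancestors: {6cd9dcb, cdf56d7}.
Among these, 6cd9dcb is not an ancestor of any other common ancestor — it is the merge base.

6cd9dcb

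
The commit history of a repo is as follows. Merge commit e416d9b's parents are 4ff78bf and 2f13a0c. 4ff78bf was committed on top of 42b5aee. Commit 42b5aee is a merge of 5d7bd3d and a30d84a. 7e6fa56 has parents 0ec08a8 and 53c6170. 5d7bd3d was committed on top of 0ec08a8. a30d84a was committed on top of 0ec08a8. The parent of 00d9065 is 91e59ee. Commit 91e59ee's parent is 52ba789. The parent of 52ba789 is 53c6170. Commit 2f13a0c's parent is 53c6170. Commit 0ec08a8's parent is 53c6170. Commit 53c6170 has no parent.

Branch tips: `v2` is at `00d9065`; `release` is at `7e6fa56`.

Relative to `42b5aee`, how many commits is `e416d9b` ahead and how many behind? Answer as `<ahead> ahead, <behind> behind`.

3 ahead, 0 behind

Reachable from e416d9b: {0ec08a8, 2f13a0c, 42b5aee, 4ff78bf, 53c6170, 5d7bd3d, a30d84a, e416d9b}.
Reachable from 42b5aee: {0ec08a8, 42b5aee, 53c6170, 5d7bd3d, a30d84a}.
Only in e416d9b's history (ahead): {2f13a0c, 4ff78bf, e416d9b} — 3.
Only in 42b5aee's history (behind): {} — 0.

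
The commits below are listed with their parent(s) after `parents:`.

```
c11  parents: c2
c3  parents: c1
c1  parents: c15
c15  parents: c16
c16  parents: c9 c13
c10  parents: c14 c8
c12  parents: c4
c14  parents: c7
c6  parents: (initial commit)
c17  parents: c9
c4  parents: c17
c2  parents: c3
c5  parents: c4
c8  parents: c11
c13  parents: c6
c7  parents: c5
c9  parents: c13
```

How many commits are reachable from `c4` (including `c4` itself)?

5

Walking parent pointers from c4: reachable set = {c13, c17, c4, c6, c9}.
That is 5 commits.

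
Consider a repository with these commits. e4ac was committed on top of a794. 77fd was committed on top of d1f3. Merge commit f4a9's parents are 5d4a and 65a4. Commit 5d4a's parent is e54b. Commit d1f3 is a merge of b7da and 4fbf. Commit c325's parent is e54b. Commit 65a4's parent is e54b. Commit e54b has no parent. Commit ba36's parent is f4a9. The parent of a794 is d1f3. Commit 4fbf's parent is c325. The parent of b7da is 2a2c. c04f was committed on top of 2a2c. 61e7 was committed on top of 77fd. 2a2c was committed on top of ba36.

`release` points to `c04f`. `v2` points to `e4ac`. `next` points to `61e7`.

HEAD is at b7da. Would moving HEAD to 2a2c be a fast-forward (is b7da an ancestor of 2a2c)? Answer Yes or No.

A fast-forward from b7da to 2a2c is possible iff b7da is an ancestor of 2a2c.
Ancestors of 2a2c: {2a2c, 5d4a, 65a4, ba36, e54b, f4a9}.
b7da is not among them, so fast-forward is not possible.

No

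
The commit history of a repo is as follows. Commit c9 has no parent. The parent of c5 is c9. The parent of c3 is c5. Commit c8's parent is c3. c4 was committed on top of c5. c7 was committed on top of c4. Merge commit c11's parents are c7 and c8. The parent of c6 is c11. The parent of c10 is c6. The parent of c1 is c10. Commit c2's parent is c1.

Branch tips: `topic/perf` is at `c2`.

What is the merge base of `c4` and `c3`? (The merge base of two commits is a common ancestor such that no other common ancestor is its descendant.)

c5

Ancestors of c4: {c4, c5, c9}.
Ancestors of c3: {c3, c5, c9}.
Common ancestors: {c5, c9}.
Among these, c5 is not an ancestor of any other common ancestor — it is the merge base.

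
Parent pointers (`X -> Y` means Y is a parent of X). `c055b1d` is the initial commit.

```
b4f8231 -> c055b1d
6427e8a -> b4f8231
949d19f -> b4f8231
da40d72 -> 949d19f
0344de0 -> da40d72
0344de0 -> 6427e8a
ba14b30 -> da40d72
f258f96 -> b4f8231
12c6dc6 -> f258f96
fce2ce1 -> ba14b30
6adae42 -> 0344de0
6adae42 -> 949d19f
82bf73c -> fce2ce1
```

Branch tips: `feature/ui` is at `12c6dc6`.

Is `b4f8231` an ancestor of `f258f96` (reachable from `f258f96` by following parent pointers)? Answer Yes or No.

Ancestors of f258f96 (commits reachable by following parents): {b4f8231, c055b1d, f258f96}.
b4f8231 is in that set, so it is an ancestor of f258f96.

Yes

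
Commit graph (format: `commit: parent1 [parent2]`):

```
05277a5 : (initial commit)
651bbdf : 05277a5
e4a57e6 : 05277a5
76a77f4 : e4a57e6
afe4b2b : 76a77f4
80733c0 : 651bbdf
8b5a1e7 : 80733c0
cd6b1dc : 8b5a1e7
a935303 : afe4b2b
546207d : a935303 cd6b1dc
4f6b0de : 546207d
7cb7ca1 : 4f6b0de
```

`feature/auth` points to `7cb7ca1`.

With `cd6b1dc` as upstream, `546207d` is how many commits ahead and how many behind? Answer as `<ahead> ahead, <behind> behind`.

Reachable from 546207d: {05277a5, 546207d, 651bbdf, 76a77f4, 80733c0, 8b5a1e7, a935303, afe4b2b, cd6b1dc, e4a57e6}.
Reachable from cd6b1dc: {05277a5, 651bbdf, 80733c0, 8b5a1e7, cd6b1dc}.
Only in 546207d's history (ahead): {546207d, 76a77f4, a935303, afe4b2b, e4a57e6} — 5.
Only in cd6b1dc's history (behind): {} — 0.

5 ahead, 0 behind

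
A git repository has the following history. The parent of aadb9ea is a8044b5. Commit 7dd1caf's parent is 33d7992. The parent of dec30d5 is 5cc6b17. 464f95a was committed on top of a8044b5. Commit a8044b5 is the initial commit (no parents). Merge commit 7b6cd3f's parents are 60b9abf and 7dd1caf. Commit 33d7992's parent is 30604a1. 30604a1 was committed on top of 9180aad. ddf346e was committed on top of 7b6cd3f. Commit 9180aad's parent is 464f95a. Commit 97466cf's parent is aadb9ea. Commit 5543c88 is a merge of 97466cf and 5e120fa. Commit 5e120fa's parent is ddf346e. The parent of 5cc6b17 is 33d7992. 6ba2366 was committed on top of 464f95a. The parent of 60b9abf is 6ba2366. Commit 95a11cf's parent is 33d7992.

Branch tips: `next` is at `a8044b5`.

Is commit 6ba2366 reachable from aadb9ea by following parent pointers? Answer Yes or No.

No

Ancestors of aadb9ea: {a8044b5, aadb9ea}.
6ba2366 is not in that set, so it is not an ancestor of aadb9ea.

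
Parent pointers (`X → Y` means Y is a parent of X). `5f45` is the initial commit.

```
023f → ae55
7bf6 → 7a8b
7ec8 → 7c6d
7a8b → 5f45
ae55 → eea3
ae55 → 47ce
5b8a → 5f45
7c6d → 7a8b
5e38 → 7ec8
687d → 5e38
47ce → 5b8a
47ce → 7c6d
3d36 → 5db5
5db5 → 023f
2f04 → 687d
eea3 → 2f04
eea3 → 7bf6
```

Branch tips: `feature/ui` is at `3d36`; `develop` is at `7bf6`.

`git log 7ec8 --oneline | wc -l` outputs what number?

Walking parent pointers from 7ec8: reachable set = {5f45, 7a8b, 7c6d, 7ec8}.
That is 4 commits.

4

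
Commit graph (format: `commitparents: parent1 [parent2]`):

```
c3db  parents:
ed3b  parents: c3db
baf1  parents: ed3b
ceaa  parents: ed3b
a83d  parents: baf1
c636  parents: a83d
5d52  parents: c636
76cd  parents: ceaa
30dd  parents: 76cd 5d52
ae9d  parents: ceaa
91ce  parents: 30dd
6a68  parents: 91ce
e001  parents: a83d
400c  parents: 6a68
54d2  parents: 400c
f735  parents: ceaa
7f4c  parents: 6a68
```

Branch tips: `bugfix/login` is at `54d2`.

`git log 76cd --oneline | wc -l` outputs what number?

4

Walking parent pointers from 76cd: reachable set = {76cd, c3db, ceaa, ed3b}.
That is 4 commits.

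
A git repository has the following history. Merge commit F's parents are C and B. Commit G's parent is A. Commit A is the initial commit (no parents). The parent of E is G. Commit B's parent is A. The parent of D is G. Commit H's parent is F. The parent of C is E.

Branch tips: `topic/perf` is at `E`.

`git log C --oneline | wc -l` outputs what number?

Walking parent pointers from C: reachable set = {A, C, E, G}.
That is 4 commits.

4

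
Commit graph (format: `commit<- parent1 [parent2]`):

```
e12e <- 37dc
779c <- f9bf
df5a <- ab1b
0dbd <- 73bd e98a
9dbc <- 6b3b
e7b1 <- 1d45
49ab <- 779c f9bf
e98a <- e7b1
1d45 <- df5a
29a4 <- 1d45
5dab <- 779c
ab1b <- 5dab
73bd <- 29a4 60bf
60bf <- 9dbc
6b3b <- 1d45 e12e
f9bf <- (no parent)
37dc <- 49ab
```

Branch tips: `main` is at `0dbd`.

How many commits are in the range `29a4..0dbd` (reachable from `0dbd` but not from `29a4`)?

Reachable from 0dbd: {0dbd, 1d45, 29a4, 37dc, 49ab, 5dab, 60bf, 6b3b, 73bd, 779c, 9dbc, ab1b, df5a, e12e, e7b1, e98a, f9bf}.
Reachable from 29a4: {1d45, 29a4, 5dab, 779c, ab1b, df5a, f9bf}.
In 0dbd's history but not 29a4's: {0dbd, 37dc, 49ab, 60bf, 6b3b, 73bd, 9dbc, e12e, e7b1, e98a} — 10 commits.

10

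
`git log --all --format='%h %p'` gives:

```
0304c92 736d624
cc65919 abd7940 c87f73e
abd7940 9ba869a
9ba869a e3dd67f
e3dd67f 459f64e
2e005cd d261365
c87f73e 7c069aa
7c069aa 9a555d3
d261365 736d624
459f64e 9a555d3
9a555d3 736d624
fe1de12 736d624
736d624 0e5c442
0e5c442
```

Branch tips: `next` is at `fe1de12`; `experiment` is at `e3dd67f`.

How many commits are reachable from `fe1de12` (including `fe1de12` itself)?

3

Walking parent pointers from fe1de12: reachable set = {0e5c442, 736d624, fe1de12}.
That is 3 commits.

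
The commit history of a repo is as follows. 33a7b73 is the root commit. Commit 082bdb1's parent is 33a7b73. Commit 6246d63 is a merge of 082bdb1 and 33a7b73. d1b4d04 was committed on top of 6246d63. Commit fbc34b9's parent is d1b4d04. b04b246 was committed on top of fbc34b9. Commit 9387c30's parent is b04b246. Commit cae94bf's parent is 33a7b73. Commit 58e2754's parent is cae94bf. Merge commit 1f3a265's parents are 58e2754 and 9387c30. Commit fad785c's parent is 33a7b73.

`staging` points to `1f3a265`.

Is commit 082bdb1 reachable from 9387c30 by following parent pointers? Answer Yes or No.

Yes

Ancestors of 9387c30 (commits reachable by following parents): {082bdb1, 33a7b73, 6246d63, 9387c30, b04b246, d1b4d04, fbc34b9}.
082bdb1 is in that set, so it is an ancestor of 9387c30.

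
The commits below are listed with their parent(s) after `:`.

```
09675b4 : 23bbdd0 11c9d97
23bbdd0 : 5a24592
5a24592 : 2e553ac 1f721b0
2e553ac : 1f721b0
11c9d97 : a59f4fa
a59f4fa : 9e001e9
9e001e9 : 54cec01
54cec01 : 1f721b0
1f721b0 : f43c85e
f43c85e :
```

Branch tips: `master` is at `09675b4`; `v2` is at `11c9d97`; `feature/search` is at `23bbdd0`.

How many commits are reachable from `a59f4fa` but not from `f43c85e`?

Reachable from a59f4fa: {1f721b0, 54cec01, 9e001e9, a59f4fa, f43c85e}.
Reachable from f43c85e: {f43c85e}.
In a59f4fa's history but not f43c85e's: {1f721b0, 54cec01, 9e001e9, a59f4fa} — 4 commits.

4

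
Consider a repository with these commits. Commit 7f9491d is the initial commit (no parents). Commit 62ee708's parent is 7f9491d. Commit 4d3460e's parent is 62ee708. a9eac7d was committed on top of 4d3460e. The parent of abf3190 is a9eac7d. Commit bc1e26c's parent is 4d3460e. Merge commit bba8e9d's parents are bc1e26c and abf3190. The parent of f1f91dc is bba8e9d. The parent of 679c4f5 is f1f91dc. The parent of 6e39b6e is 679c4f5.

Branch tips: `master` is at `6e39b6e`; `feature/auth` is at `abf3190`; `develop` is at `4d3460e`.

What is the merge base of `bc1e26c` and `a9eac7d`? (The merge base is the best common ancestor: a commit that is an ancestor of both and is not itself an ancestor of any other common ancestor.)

4d3460e

Ancestors of bc1e26c: {4d3460e, 62ee708, 7f9491d, bc1e26c}.
Ancestors of a9eac7d: {4d3460e, 62ee708, 7f9491d, a9eac7d}.
Common ancestors: {4d3460e, 62ee708, 7f9491d}.
Among these, 4d3460e is not an ancestor of any other common ancestor — it is the merge base.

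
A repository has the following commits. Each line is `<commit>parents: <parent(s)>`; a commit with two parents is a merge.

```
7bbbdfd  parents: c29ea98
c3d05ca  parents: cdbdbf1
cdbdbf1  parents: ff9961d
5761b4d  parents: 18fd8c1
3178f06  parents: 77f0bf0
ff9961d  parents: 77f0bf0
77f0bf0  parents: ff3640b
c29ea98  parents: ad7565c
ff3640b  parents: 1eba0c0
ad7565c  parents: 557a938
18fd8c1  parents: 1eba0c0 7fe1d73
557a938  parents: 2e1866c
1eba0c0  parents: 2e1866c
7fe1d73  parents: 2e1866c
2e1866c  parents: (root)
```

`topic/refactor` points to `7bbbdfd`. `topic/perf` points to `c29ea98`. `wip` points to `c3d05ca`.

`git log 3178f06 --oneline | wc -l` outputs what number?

5

Walking parent pointers from 3178f06: reachable set = {1eba0c0, 2e1866c, 3178f06, 77f0bf0, ff3640b}.
That is 5 commits.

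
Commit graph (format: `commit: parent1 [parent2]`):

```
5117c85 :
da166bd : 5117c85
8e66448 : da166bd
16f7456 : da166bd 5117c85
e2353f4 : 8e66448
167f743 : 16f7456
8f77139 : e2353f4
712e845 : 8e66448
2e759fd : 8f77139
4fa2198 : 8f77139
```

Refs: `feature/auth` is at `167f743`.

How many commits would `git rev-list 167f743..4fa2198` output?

4

Reachable from 4fa2198: {4fa2198, 5117c85, 8e66448, 8f77139, da166bd, e2353f4}.
Reachable from 167f743: {167f743, 16f7456, 5117c85, da166bd}.
In 4fa2198's history but not 167f743's: {4fa2198, 8e66448, 8f77139, e2353f4} — 4 commits.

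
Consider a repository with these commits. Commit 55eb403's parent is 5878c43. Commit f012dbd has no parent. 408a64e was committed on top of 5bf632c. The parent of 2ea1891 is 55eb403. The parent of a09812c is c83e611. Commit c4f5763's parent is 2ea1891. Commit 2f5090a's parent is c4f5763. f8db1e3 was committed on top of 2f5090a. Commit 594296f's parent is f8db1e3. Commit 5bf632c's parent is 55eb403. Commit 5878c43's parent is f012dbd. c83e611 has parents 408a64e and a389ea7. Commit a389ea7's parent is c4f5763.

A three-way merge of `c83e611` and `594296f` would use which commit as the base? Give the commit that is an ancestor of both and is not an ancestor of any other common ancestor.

Ancestors of c83e611: {2ea1891, 408a64e, 55eb403, 5878c43, 5bf632c, a389ea7, c4f5763, c83e611, f012dbd}.
Ancestors of 594296f: {2ea1891, 2f5090a, 55eb403, 5878c43, 594296f, c4f5763, f012dbd, f8db1e3}.
Common ancestors: {2ea1891, 55eb403, 5878c43, c4f5763, f012dbd}.
Among these, c4f5763 is not an ancestor of any other common ancestor — it is the merge base.

c4f5763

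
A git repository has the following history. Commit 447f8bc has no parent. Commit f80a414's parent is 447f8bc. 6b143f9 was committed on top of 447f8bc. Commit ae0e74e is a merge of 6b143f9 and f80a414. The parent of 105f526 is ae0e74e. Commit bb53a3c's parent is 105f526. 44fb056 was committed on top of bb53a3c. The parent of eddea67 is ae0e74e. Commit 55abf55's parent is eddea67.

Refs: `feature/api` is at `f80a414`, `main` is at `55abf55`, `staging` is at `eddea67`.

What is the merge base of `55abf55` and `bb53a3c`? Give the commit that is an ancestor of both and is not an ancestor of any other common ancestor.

ae0e74e

Ancestors of 55abf55: {447f8bc, 55abf55, 6b143f9, ae0e74e, eddea67, f80a414}.
Ancestors of bb53a3c: {105f526, 447f8bc, 6b143f9, ae0e74e, bb53a3c, f80a414}.
Common ancestors: {447f8bc, 6b143f9, ae0e74e, f80a414}.
Among these, ae0e74e is not an ancestor of any other common ancestor — it is the merge base.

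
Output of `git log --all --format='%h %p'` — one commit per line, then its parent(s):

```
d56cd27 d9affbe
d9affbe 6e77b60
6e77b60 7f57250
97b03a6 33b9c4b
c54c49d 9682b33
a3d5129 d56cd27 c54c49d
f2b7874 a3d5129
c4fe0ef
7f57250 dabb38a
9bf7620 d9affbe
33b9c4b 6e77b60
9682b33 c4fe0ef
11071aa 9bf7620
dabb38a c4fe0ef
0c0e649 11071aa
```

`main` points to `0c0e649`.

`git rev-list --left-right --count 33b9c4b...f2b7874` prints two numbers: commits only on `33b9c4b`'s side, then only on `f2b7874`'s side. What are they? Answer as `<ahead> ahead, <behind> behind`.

Reachable from 33b9c4b: {33b9c4b, 6e77b60, 7f57250, c4fe0ef, dabb38a}.
Reachable from f2b7874: {6e77b60, 7f57250, 9682b33, a3d5129, c4fe0ef, c54c49d, d56cd27, d9affbe, dabb38a, f2b7874}.
Only in 33b9c4b's history (ahead): {33b9c4b} — 1.
Only in f2b7874's history (behind): {9682b33, a3d5129, c54c49d, d56cd27, d9affbe, f2b7874} — 6.

1 ahead, 6 behind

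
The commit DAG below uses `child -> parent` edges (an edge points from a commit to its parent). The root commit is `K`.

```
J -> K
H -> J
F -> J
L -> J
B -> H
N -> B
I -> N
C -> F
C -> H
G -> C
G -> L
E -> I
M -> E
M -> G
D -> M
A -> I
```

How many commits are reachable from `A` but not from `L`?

Reachable from A: {A, B, H, I, J, K, N}.
Reachable from L: {J, K, L}.
In A's history but not L's: {A, B, H, I, N} — 5 commits.

5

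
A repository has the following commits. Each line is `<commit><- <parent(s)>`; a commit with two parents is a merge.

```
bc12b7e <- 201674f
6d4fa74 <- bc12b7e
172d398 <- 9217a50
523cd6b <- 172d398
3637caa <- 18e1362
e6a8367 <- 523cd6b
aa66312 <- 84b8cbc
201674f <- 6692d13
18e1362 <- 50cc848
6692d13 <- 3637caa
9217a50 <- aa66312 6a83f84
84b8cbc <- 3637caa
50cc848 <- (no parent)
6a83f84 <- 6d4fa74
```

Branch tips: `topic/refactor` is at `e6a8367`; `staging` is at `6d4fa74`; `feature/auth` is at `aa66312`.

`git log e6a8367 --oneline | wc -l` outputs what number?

Walking parent pointers from e6a8367: reachable set = {172d398, 18e1362, 201674f, 3637caa, 50cc848, 523cd6b, 6692d13, 6a83f84, 6d4fa74, 84b8cbc, 9217a50, aa66312, bc12b7e, e6a8367}.
That is 14 commits.

14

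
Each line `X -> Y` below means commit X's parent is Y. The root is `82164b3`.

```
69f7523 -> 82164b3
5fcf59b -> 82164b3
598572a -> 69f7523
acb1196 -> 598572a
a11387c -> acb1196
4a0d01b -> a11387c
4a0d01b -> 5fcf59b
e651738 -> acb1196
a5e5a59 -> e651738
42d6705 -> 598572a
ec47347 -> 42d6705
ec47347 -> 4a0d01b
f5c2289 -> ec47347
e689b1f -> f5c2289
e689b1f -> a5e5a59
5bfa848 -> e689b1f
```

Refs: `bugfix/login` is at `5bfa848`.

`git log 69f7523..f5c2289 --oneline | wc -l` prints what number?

8

Reachable from f5c2289: {42d6705, 4a0d01b, 598572a, 5fcf59b, 69f7523, 82164b3, a11387c, acb1196, ec47347, f5c2289}.
Reachable from 69f7523: {69f7523, 82164b3}.
In f5c2289's history but not 69f7523's: {42d6705, 4a0d01b, 598572a, 5fcf59b, a11387c, acb1196, ec47347, f5c2289} — 8 commits.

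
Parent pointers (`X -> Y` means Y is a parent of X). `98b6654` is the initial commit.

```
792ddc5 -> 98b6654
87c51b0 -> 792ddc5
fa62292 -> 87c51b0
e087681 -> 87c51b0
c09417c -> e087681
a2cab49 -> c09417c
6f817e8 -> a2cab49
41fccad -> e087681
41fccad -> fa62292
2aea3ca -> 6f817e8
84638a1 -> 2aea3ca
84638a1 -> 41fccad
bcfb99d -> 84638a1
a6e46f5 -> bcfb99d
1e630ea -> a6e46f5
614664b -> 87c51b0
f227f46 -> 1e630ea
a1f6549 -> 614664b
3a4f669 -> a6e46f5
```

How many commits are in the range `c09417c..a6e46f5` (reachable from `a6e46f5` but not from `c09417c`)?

8

Reachable from a6e46f5: {2aea3ca, 41fccad, 6f817e8, 792ddc5, 84638a1, 87c51b0, 98b6654, a2cab49, a6e46f5, bcfb99d, c09417c, e087681, fa62292}.
Reachable from c09417c: {792ddc5, 87c51b0, 98b6654, c09417c, e087681}.
In a6e46f5's history but not c09417c's: {2aea3ca, 41fccad, 6f817e8, 84638a1, a2cab49, a6e46f5, bcfb99d, fa62292} — 8 commits.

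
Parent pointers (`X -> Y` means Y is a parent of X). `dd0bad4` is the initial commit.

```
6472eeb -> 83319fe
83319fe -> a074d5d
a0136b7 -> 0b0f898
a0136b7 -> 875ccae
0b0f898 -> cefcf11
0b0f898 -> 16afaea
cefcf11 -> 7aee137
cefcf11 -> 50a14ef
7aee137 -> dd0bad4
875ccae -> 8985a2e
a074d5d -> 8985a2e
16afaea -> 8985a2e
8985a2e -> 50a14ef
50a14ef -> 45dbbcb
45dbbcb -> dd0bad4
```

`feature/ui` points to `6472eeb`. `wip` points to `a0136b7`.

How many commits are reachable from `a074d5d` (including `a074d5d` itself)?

5

Walking parent pointers from a074d5d: reachable set = {45dbbcb, 50a14ef, 8985a2e, a074d5d, dd0bad4}.
That is 5 commits.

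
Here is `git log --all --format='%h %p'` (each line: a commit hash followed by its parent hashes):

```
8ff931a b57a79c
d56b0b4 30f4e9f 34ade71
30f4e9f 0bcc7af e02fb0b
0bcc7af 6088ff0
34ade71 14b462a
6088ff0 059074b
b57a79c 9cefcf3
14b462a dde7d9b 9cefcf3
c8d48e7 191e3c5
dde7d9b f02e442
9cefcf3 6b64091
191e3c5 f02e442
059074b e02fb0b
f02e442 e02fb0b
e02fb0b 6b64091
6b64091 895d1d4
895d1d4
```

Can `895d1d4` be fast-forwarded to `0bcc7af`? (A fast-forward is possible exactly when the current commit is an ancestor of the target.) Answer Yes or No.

A fast-forward from 895d1d4 to 0bcc7af is possible iff 895d1d4 is an ancestor of 0bcc7af.
Ancestors of 0bcc7af: {059074b, 0bcc7af, 6088ff0, 6b64091, 895d1d4, e02fb0b}.
895d1d4 is among them, so fast-forward is possible.

Yes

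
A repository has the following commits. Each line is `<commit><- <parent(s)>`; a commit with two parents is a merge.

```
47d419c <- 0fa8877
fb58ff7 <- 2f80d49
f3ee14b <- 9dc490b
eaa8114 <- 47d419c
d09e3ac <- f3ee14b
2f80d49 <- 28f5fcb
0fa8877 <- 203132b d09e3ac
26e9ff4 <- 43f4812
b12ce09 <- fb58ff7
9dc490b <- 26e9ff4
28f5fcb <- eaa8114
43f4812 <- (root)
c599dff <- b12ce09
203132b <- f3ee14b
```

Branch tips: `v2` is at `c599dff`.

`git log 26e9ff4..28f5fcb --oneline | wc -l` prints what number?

8

Reachable from 28f5fcb: {0fa8877, 203132b, 26e9ff4, 28f5fcb, 43f4812, 47d419c, 9dc490b, d09e3ac, eaa8114, f3ee14b}.
Reachable from 26e9ff4: {26e9ff4, 43f4812}.
In 28f5fcb's history but not 26e9ff4's: {0fa8877, 203132b, 28f5fcb, 47d419c, 9dc490b, d09e3ac, eaa8114, f3ee14b} — 8 commits.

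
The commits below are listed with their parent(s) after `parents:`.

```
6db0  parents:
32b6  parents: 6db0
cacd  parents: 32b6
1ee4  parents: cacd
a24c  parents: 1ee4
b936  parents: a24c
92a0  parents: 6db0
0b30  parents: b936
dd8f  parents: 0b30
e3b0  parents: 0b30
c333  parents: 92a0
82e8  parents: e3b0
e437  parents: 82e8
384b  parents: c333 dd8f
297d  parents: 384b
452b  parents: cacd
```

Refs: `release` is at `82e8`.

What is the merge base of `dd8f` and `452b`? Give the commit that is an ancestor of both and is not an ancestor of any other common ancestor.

Ancestors of dd8f: {0b30, 1ee4, 32b6, 6db0, a24c, b936, cacd, dd8f}.
Ancestors of 452b: {32b6, 452b, 6db0, cacd}.
Common ancestors: {32b6, 6db0, cacd}.
Among these, cacd is not an ancestor of any other common ancestor — it is the merge base.

cacd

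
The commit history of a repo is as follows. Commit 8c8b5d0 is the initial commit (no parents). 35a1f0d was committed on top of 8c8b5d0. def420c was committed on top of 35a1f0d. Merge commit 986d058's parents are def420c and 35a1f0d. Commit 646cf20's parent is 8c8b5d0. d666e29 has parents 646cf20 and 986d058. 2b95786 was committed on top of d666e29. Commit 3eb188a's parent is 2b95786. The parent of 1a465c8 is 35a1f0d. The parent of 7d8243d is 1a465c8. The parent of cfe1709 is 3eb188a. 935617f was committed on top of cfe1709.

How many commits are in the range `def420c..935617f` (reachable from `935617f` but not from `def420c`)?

7

Reachable from 935617f: {2b95786, 35a1f0d, 3eb188a, 646cf20, 8c8b5d0, 935617f, 986d058, cfe1709, d666e29, def420c}.
Reachable from def420c: {35a1f0d, 8c8b5d0, def420c}.
In 935617f's history but not def420c's: {2b95786, 3eb188a, 646cf20, 935617f, 986d058, cfe1709, d666e29} — 7 commits.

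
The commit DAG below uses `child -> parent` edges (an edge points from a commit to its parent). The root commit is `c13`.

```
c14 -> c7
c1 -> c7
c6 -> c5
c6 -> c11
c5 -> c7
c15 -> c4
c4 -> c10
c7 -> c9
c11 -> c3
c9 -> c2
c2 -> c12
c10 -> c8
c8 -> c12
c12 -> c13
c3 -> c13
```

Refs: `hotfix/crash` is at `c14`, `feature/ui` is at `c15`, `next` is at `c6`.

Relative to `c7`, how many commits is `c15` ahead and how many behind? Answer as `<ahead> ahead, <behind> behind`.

Reachable from c15: {c10, c12, c13, c15, c4, c8}.
Reachable from c7: {c12, c13, c2, c7, c9}.
Only in c15's history (ahead): {c10, c15, c4, c8} — 4.
Only in c7's history (behind): {c2, c7, c9} — 3.

4 ahead, 3 behind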